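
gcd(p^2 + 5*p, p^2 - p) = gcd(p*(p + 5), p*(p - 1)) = p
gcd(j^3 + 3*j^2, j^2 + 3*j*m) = j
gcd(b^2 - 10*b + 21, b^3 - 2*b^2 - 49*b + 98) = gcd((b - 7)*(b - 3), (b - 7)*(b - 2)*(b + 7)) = b - 7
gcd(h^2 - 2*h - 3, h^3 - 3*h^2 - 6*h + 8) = 1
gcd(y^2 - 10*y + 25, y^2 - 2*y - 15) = y - 5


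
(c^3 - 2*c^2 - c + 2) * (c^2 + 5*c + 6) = c^5 + 3*c^4 - 5*c^3 - 15*c^2 + 4*c + 12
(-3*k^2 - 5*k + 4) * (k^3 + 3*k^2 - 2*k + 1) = -3*k^5 - 14*k^4 - 5*k^3 + 19*k^2 - 13*k + 4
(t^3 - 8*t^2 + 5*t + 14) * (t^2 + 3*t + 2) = t^5 - 5*t^4 - 17*t^3 + 13*t^2 + 52*t + 28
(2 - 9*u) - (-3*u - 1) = 3 - 6*u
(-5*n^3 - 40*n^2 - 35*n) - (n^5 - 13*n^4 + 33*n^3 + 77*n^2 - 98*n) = -n^5 + 13*n^4 - 38*n^3 - 117*n^2 + 63*n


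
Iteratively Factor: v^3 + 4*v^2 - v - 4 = (v + 1)*(v^2 + 3*v - 4) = (v + 1)*(v + 4)*(v - 1)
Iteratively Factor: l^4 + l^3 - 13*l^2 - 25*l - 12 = (l + 1)*(l^3 - 13*l - 12) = (l + 1)^2*(l^2 - l - 12) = (l - 4)*(l + 1)^2*(l + 3)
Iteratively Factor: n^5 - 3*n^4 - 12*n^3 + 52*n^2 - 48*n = (n + 4)*(n^4 - 7*n^3 + 16*n^2 - 12*n) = (n - 3)*(n + 4)*(n^3 - 4*n^2 + 4*n) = (n - 3)*(n - 2)*(n + 4)*(n^2 - 2*n) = n*(n - 3)*(n - 2)*(n + 4)*(n - 2)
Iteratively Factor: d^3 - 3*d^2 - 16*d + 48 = (d + 4)*(d^2 - 7*d + 12) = (d - 4)*(d + 4)*(d - 3)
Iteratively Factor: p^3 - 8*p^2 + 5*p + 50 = (p - 5)*(p^2 - 3*p - 10) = (p - 5)*(p + 2)*(p - 5)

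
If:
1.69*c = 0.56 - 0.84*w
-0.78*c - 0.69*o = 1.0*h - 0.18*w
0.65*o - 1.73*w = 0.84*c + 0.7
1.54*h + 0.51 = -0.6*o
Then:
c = 5.18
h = 6.76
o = -18.21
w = -9.76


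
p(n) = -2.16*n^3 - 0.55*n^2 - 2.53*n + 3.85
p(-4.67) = 223.66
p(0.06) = 3.70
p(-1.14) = 9.22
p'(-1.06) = -8.64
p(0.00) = 3.85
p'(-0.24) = -2.64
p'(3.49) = -85.30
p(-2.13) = 27.62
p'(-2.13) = -29.59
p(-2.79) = 53.54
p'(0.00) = -2.53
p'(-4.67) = -138.71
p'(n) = -6.48*n^2 - 1.1*n - 2.53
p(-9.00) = 1556.71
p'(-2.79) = -49.90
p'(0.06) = -2.62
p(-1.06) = 8.49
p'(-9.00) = -517.51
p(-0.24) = 4.46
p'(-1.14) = -9.70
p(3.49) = -103.50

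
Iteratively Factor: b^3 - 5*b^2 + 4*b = (b)*(b^2 - 5*b + 4) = b*(b - 4)*(b - 1)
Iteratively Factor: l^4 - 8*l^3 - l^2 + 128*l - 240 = (l + 4)*(l^3 - 12*l^2 + 47*l - 60) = (l - 3)*(l + 4)*(l^2 - 9*l + 20) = (l - 5)*(l - 3)*(l + 4)*(l - 4)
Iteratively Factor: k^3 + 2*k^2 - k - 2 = (k - 1)*(k^2 + 3*k + 2) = (k - 1)*(k + 1)*(k + 2)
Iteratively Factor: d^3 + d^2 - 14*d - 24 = (d + 3)*(d^2 - 2*d - 8) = (d + 2)*(d + 3)*(d - 4)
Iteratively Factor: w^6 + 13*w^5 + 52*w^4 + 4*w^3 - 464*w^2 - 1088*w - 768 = (w - 3)*(w^5 + 16*w^4 + 100*w^3 + 304*w^2 + 448*w + 256) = (w - 3)*(w + 4)*(w^4 + 12*w^3 + 52*w^2 + 96*w + 64) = (w - 3)*(w + 2)*(w + 4)*(w^3 + 10*w^2 + 32*w + 32) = (w - 3)*(w + 2)*(w + 4)^2*(w^2 + 6*w + 8) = (w - 3)*(w + 2)*(w + 4)^3*(w + 2)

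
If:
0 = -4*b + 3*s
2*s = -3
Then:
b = -9/8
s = -3/2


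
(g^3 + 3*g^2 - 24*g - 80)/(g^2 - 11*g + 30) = (g^2 + 8*g + 16)/(g - 6)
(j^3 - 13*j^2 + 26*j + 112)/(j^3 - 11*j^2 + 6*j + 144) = (j^2 - 5*j - 14)/(j^2 - 3*j - 18)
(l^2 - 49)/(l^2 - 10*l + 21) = (l + 7)/(l - 3)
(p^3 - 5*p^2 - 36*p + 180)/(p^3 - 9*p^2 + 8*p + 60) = (p + 6)/(p + 2)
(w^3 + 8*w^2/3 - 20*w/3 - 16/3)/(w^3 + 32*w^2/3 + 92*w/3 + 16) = (w - 2)/(w + 6)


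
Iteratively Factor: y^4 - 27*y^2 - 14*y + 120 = (y - 2)*(y^3 + 2*y^2 - 23*y - 60) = (y - 5)*(y - 2)*(y^2 + 7*y + 12) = (y - 5)*(y - 2)*(y + 3)*(y + 4)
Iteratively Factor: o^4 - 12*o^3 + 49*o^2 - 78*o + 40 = (o - 2)*(o^3 - 10*o^2 + 29*o - 20) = (o - 2)*(o - 1)*(o^2 - 9*o + 20) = (o - 5)*(o - 2)*(o - 1)*(o - 4)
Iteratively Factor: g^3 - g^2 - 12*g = (g + 3)*(g^2 - 4*g) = (g - 4)*(g + 3)*(g)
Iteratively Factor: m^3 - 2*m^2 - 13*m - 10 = (m - 5)*(m^2 + 3*m + 2) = (m - 5)*(m + 1)*(m + 2)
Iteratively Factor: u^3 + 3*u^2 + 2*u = (u + 1)*(u^2 + 2*u) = u*(u + 1)*(u + 2)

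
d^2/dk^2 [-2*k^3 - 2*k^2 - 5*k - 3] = -12*k - 4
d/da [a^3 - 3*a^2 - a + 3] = 3*a^2 - 6*a - 1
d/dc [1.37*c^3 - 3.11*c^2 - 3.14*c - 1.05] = 4.11*c^2 - 6.22*c - 3.14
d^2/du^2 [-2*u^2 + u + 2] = -4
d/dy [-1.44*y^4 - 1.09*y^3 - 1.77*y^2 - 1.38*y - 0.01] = -5.76*y^3 - 3.27*y^2 - 3.54*y - 1.38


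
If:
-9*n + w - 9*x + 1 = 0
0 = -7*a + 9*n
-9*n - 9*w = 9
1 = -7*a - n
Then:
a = -9/70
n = -1/10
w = -9/10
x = 1/9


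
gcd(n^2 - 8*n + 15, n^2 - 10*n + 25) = n - 5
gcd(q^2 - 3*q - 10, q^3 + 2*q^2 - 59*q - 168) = 1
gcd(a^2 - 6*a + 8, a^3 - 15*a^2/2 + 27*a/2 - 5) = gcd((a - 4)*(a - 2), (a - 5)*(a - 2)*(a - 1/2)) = a - 2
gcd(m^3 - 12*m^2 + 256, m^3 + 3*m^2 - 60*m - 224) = m^2 - 4*m - 32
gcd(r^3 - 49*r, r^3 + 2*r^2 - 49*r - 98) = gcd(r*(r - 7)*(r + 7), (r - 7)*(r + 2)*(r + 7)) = r^2 - 49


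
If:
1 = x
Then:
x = 1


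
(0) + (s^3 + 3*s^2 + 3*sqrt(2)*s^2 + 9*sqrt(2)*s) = s^3 + 3*s^2 + 3*sqrt(2)*s^2 + 9*sqrt(2)*s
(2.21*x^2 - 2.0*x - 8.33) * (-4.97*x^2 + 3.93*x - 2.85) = -10.9837*x^4 + 18.6253*x^3 + 27.2416*x^2 - 27.0369*x + 23.7405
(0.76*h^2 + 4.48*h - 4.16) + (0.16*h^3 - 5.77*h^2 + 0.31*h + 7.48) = 0.16*h^3 - 5.01*h^2 + 4.79*h + 3.32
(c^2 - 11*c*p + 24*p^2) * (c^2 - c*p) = c^4 - 12*c^3*p + 35*c^2*p^2 - 24*c*p^3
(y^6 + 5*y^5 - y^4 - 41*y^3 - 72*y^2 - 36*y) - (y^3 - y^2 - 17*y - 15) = y^6 + 5*y^5 - y^4 - 42*y^3 - 71*y^2 - 19*y + 15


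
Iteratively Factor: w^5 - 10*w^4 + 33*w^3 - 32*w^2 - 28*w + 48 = (w + 1)*(w^4 - 11*w^3 + 44*w^2 - 76*w + 48) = (w - 2)*(w + 1)*(w^3 - 9*w^2 + 26*w - 24) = (w - 4)*(w - 2)*(w + 1)*(w^2 - 5*w + 6) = (w - 4)*(w - 3)*(w - 2)*(w + 1)*(w - 2)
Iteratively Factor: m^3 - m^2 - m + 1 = (m - 1)*(m^2 - 1) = (m - 1)^2*(m + 1)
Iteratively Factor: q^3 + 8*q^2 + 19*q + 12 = (q + 4)*(q^2 + 4*q + 3) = (q + 1)*(q + 4)*(q + 3)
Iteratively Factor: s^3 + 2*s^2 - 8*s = (s + 4)*(s^2 - 2*s) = s*(s + 4)*(s - 2)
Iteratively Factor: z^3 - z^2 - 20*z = (z + 4)*(z^2 - 5*z) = (z - 5)*(z + 4)*(z)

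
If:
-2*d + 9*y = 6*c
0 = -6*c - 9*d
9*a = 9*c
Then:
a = 27*y/14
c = 27*y/14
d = -9*y/7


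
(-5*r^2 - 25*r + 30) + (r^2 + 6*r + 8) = -4*r^2 - 19*r + 38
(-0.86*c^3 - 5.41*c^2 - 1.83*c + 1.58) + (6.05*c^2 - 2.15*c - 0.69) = -0.86*c^3 + 0.64*c^2 - 3.98*c + 0.89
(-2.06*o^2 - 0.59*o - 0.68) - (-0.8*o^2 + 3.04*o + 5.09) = -1.26*o^2 - 3.63*o - 5.77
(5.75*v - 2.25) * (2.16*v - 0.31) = 12.42*v^2 - 6.6425*v + 0.6975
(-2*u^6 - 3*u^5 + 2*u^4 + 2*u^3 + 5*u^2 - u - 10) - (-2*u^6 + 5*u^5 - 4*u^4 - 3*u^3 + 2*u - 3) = -8*u^5 + 6*u^4 + 5*u^3 + 5*u^2 - 3*u - 7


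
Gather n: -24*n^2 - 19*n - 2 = -24*n^2 - 19*n - 2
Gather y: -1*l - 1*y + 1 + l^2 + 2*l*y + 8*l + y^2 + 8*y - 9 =l^2 + 7*l + y^2 + y*(2*l + 7) - 8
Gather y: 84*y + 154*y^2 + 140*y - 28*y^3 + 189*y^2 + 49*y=-28*y^3 + 343*y^2 + 273*y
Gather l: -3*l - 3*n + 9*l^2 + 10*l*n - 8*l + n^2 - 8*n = 9*l^2 + l*(10*n - 11) + n^2 - 11*n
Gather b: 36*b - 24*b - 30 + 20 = 12*b - 10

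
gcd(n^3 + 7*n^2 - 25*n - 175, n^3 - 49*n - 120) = n + 5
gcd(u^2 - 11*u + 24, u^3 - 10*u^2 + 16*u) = u - 8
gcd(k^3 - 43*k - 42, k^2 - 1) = k + 1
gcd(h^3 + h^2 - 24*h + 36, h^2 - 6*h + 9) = h - 3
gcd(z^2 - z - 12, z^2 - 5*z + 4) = z - 4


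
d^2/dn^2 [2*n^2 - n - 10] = 4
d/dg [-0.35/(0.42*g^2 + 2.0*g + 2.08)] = (0.294*g + 0.7)/(0.42*g^2 + 2.0*g + 2.08)^2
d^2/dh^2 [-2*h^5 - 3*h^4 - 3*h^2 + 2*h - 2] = -40*h^3 - 36*h^2 - 6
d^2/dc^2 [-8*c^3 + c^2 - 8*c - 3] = 2 - 48*c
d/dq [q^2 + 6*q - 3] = 2*q + 6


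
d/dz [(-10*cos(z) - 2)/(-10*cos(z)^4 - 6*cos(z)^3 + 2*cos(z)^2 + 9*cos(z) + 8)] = 8*(150*cos(z)^4 + 100*cos(z)^3 + 8*cos(z)^2 - 4*cos(z) + 31)*sin(z)/(20*sin(z)^4 - 36*sin(z)^2 - 9*cos(z) + 3*cos(3*z))^2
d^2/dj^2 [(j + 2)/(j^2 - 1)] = 2*(4*j^2*(j + 2) - (3*j + 2)*(j^2 - 1))/(j^2 - 1)^3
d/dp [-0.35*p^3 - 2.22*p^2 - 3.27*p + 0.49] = -1.05*p^2 - 4.44*p - 3.27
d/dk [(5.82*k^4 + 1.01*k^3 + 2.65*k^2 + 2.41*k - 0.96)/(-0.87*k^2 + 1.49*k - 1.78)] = (-10.1268*k^5 + 25.1367*k^4 - 38.4286*k^3 + 0.651799999999999*k^2 - 11.1044*k - 2.8594)/(0.7569*k^4 - 2.5926*k^3 + 5.3173*k^2 - 5.3044*k + 3.1684)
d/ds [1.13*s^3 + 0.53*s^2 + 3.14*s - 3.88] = 3.39*s^2 + 1.06*s + 3.14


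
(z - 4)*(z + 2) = z^2 - 2*z - 8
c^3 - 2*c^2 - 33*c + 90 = (c - 5)*(c - 3)*(c + 6)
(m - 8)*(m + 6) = m^2 - 2*m - 48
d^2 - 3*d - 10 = (d - 5)*(d + 2)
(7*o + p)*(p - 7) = 7*o*p - 49*o + p^2 - 7*p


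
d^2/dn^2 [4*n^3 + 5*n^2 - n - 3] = 24*n + 10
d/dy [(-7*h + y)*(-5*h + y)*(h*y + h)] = h*(35*h^2 - 24*h*y - 12*h + 3*y^2 + 2*y)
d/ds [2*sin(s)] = 2*cos(s)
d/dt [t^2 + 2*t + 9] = 2*t + 2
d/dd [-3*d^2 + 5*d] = 5 - 6*d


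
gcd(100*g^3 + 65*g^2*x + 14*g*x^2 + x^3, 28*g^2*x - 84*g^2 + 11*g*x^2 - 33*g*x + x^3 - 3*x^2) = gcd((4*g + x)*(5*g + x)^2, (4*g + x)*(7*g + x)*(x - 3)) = 4*g + x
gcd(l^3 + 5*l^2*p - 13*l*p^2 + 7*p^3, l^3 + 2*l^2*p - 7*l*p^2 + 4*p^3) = l^2 - 2*l*p + p^2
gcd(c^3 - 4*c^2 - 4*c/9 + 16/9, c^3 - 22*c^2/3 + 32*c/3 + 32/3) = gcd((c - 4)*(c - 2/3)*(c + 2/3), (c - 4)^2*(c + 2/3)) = c^2 - 10*c/3 - 8/3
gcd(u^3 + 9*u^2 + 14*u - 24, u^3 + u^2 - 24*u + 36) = u + 6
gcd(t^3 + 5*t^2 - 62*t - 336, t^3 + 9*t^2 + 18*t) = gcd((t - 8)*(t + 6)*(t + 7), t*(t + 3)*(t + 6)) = t + 6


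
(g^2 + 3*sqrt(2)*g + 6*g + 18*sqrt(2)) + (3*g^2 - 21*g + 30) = 4*g^2 - 15*g + 3*sqrt(2)*g + 18*sqrt(2) + 30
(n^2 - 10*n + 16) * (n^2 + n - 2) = n^4 - 9*n^3 + 4*n^2 + 36*n - 32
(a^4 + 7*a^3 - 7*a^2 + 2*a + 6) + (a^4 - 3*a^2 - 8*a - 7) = 2*a^4 + 7*a^3 - 10*a^2 - 6*a - 1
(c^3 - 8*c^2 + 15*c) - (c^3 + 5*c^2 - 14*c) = -13*c^2 + 29*c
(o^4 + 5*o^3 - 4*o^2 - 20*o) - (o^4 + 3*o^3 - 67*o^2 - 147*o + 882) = 2*o^3 + 63*o^2 + 127*o - 882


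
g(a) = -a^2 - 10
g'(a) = -2*a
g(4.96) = -34.60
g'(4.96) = -9.92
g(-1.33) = -11.77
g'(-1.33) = 2.66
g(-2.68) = -17.18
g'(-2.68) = 5.36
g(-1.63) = -12.66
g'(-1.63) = 3.26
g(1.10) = -11.21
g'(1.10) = -2.20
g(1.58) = -12.50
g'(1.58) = -3.16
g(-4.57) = -30.88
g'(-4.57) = 9.14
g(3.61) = -23.03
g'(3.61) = -7.22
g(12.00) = -154.00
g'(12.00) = -24.00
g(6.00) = -46.00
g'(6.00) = -12.00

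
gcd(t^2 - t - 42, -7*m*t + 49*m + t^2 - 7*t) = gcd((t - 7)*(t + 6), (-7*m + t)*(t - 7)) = t - 7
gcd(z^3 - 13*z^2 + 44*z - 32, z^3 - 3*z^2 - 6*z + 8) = z^2 - 5*z + 4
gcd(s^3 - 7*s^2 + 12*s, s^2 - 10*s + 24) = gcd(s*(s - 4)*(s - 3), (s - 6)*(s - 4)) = s - 4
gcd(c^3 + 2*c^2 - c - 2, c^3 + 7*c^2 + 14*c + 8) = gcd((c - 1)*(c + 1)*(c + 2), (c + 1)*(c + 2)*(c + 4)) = c^2 + 3*c + 2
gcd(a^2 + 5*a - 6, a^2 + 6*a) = a + 6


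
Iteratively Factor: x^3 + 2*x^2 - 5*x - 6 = (x + 3)*(x^2 - x - 2) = (x + 1)*(x + 3)*(x - 2)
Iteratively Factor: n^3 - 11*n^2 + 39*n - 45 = (n - 5)*(n^2 - 6*n + 9) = (n - 5)*(n - 3)*(n - 3)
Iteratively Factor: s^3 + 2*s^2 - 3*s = (s + 3)*(s^2 - s) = s*(s + 3)*(s - 1)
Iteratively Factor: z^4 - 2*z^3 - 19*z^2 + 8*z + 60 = (z - 2)*(z^3 - 19*z - 30) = (z - 2)*(z + 3)*(z^2 - 3*z - 10) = (z - 5)*(z - 2)*(z + 3)*(z + 2)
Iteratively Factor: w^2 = (w)*(w)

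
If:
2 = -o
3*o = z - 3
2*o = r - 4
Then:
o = -2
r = 0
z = -3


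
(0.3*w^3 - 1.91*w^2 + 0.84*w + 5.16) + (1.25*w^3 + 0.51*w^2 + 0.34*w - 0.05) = 1.55*w^3 - 1.4*w^2 + 1.18*w + 5.11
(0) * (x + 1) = 0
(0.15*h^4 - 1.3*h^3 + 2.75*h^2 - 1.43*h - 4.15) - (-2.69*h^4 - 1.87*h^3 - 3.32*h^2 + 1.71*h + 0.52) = 2.84*h^4 + 0.57*h^3 + 6.07*h^2 - 3.14*h - 4.67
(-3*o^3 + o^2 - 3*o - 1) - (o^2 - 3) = -3*o^3 - 3*o + 2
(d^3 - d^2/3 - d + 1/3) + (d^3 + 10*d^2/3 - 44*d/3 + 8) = 2*d^3 + 3*d^2 - 47*d/3 + 25/3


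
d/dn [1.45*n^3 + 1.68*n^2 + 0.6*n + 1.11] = 4.35*n^2 + 3.36*n + 0.6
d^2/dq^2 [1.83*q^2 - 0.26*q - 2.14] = 3.66000000000000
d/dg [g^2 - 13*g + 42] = 2*g - 13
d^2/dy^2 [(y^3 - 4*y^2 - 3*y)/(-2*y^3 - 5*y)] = 2*(16*y^3 + 66*y^2 - 120*y - 55)/(8*y^6 + 60*y^4 + 150*y^2 + 125)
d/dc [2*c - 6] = 2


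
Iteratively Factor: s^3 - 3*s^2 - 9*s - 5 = (s + 1)*(s^2 - 4*s - 5) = (s + 1)^2*(s - 5)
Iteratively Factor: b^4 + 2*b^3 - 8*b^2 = (b)*(b^3 + 2*b^2 - 8*b) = b^2*(b^2 + 2*b - 8) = b^2*(b + 4)*(b - 2)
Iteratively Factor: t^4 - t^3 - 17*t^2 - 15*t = (t)*(t^3 - t^2 - 17*t - 15) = t*(t - 5)*(t^2 + 4*t + 3) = t*(t - 5)*(t + 3)*(t + 1)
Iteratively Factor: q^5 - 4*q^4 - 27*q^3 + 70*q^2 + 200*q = (q - 5)*(q^4 + q^3 - 22*q^2 - 40*q) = (q - 5)*(q + 4)*(q^3 - 3*q^2 - 10*q) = (q - 5)^2*(q + 4)*(q^2 + 2*q) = q*(q - 5)^2*(q + 4)*(q + 2)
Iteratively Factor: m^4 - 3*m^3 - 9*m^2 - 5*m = (m + 1)*(m^3 - 4*m^2 - 5*m) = (m - 5)*(m + 1)*(m^2 + m) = (m - 5)*(m + 1)^2*(m)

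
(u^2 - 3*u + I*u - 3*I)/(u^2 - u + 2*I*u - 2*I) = (u^2 + u*(-3 + I) - 3*I)/(u^2 + u*(-1 + 2*I) - 2*I)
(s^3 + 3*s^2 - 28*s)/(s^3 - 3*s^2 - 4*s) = (s + 7)/(s + 1)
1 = 1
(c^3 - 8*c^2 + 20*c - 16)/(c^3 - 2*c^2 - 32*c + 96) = (c^2 - 4*c + 4)/(c^2 + 2*c - 24)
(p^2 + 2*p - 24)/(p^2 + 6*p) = (p - 4)/p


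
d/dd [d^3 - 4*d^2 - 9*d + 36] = 3*d^2 - 8*d - 9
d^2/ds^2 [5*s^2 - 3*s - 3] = 10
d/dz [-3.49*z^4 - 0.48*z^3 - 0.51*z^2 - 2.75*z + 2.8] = -13.96*z^3 - 1.44*z^2 - 1.02*z - 2.75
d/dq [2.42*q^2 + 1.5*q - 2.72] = 4.84*q + 1.5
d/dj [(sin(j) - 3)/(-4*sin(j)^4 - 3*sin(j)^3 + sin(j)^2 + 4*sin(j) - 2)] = (12*sin(j)^4 - 42*sin(j)^3 - 28*sin(j)^2 + 6*sin(j) + 10)*cos(j)/(4*sin(j)^4 + 3*sin(j)^3 - sin(j)^2 - 4*sin(j) + 2)^2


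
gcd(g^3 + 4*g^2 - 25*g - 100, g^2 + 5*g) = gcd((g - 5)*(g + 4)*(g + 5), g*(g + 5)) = g + 5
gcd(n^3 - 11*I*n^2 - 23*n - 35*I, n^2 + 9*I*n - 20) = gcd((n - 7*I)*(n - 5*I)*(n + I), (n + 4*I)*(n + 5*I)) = 1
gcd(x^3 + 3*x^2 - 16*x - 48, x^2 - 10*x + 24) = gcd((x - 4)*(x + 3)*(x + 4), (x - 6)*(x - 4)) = x - 4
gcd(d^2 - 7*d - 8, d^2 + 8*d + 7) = d + 1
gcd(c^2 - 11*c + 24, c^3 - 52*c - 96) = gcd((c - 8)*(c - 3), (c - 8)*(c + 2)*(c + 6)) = c - 8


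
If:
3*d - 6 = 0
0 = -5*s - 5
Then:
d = 2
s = -1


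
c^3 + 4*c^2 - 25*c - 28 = (c - 4)*(c + 1)*(c + 7)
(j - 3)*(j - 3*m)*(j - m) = j^3 - 4*j^2*m - 3*j^2 + 3*j*m^2 + 12*j*m - 9*m^2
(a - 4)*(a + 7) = a^2 + 3*a - 28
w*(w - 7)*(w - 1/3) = w^3 - 22*w^2/3 + 7*w/3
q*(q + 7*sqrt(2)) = q^2 + 7*sqrt(2)*q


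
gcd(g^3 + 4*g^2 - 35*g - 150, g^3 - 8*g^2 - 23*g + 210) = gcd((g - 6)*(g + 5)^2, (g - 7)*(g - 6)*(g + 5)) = g^2 - g - 30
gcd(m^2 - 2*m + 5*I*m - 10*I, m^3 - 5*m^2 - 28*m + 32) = 1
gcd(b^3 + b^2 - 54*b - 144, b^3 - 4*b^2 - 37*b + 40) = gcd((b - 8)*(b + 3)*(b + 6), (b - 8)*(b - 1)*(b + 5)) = b - 8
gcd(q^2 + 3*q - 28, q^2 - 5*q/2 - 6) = q - 4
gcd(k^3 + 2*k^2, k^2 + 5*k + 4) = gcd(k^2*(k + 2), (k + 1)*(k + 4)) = 1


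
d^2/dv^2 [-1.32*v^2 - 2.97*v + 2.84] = -2.64000000000000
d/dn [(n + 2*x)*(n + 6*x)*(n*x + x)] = x*(3*n^2 + 16*n*x + 2*n + 12*x^2 + 8*x)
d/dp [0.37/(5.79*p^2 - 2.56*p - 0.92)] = (0.9472 - 4.2846*p)/(-5.79*p^2 + 2.56*p + 0.92)^2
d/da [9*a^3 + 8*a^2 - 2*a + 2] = 27*a^2 + 16*a - 2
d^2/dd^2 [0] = 0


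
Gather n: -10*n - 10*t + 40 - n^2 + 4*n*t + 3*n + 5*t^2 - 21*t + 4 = -n^2 + n*(4*t - 7) + 5*t^2 - 31*t + 44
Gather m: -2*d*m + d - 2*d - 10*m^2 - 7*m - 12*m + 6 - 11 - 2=-d - 10*m^2 + m*(-2*d - 19) - 7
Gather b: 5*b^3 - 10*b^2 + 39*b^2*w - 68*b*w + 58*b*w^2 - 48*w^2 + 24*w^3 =5*b^3 + b^2*(39*w - 10) + b*(58*w^2 - 68*w) + 24*w^3 - 48*w^2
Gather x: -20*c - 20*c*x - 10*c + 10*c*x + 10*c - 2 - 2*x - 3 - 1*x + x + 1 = -20*c + x*(-10*c - 2) - 4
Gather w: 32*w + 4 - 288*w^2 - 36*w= -288*w^2 - 4*w + 4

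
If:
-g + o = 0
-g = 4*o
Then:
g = 0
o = 0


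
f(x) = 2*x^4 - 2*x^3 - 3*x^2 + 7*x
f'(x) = 8*x^3 - 6*x^2 - 6*x + 7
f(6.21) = 2423.19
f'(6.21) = 1654.22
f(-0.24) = -1.82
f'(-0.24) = 7.98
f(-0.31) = -2.38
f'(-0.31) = 8.05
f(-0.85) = -5.85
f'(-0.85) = 2.85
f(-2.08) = 27.89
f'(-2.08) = -78.47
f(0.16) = 1.04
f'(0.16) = 5.92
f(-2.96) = 158.40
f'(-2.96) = -235.28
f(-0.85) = -5.85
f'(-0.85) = 2.85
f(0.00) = 0.00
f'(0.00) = 7.00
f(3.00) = 102.00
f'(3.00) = 151.00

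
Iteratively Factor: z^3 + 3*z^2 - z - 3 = (z + 3)*(z^2 - 1) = (z - 1)*(z + 3)*(z + 1)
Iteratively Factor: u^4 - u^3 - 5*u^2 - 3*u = (u + 1)*(u^3 - 2*u^2 - 3*u) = (u + 1)^2*(u^2 - 3*u) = (u - 3)*(u + 1)^2*(u)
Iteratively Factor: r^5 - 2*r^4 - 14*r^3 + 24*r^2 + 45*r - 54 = (r + 3)*(r^4 - 5*r^3 + r^2 + 21*r - 18) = (r - 3)*(r + 3)*(r^3 - 2*r^2 - 5*r + 6) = (r - 3)*(r - 1)*(r + 3)*(r^2 - r - 6) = (r - 3)^2*(r - 1)*(r + 3)*(r + 2)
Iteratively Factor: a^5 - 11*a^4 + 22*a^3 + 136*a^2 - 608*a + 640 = (a - 4)*(a^4 - 7*a^3 - 6*a^2 + 112*a - 160) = (a - 4)*(a + 4)*(a^3 - 11*a^2 + 38*a - 40) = (a - 4)*(a - 2)*(a + 4)*(a^2 - 9*a + 20) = (a - 5)*(a - 4)*(a - 2)*(a + 4)*(a - 4)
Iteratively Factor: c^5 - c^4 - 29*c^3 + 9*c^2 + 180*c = (c + 3)*(c^4 - 4*c^3 - 17*c^2 + 60*c) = (c + 3)*(c + 4)*(c^3 - 8*c^2 + 15*c) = (c - 5)*(c + 3)*(c + 4)*(c^2 - 3*c) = (c - 5)*(c - 3)*(c + 3)*(c + 4)*(c)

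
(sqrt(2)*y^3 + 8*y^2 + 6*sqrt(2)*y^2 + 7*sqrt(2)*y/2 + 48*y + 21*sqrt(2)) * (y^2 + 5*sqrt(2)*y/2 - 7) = sqrt(2)*y^5 + 6*sqrt(2)*y^4 + 13*y^4 + 33*sqrt(2)*y^3/2 + 78*y^3 - 77*y^2/2 + 99*sqrt(2)*y^2 - 231*y - 49*sqrt(2)*y/2 - 147*sqrt(2)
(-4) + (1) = -3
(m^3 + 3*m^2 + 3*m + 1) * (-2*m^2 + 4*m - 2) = -2*m^5 - 2*m^4 + 4*m^3 + 4*m^2 - 2*m - 2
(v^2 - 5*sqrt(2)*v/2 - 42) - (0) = v^2 - 5*sqrt(2)*v/2 - 42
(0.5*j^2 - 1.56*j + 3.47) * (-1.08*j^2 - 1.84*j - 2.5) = -0.54*j^4 + 0.7648*j^3 - 2.1272*j^2 - 2.4848*j - 8.675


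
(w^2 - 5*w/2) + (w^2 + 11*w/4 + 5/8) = 2*w^2 + w/4 + 5/8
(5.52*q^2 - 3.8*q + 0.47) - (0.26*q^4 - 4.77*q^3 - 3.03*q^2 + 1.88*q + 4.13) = -0.26*q^4 + 4.77*q^3 + 8.55*q^2 - 5.68*q - 3.66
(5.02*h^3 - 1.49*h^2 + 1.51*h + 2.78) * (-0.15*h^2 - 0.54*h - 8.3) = -0.753*h^5 - 2.4873*h^4 - 41.0879*h^3 + 11.1346*h^2 - 14.0342*h - 23.074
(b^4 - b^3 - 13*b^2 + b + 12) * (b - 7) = b^5 - 8*b^4 - 6*b^3 + 92*b^2 + 5*b - 84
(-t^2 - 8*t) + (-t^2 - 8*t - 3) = -2*t^2 - 16*t - 3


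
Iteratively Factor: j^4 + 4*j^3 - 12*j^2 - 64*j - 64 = (j - 4)*(j^3 + 8*j^2 + 20*j + 16) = (j - 4)*(j + 4)*(j^2 + 4*j + 4) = (j - 4)*(j + 2)*(j + 4)*(j + 2)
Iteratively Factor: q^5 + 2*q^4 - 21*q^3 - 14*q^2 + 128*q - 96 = (q - 2)*(q^4 + 4*q^3 - 13*q^2 - 40*q + 48) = (q - 2)*(q + 4)*(q^3 - 13*q + 12) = (q - 2)*(q - 1)*(q + 4)*(q^2 + q - 12) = (q - 3)*(q - 2)*(q - 1)*(q + 4)*(q + 4)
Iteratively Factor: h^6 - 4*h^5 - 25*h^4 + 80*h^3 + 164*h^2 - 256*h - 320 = (h + 2)*(h^5 - 6*h^4 - 13*h^3 + 106*h^2 - 48*h - 160) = (h + 2)*(h + 4)*(h^4 - 10*h^3 + 27*h^2 - 2*h - 40) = (h - 5)*(h + 2)*(h + 4)*(h^3 - 5*h^2 + 2*h + 8) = (h - 5)*(h - 2)*(h + 2)*(h + 4)*(h^2 - 3*h - 4) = (h - 5)*(h - 4)*(h - 2)*(h + 2)*(h + 4)*(h + 1)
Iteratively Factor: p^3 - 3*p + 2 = (p - 1)*(p^2 + p - 2) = (p - 1)^2*(p + 2)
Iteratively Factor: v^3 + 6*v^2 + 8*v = (v)*(v^2 + 6*v + 8) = v*(v + 4)*(v + 2)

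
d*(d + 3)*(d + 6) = d^3 + 9*d^2 + 18*d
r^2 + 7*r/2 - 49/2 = (r - 7/2)*(r + 7)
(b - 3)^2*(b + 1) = b^3 - 5*b^2 + 3*b + 9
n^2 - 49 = (n - 7)*(n + 7)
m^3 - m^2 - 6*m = m*(m - 3)*(m + 2)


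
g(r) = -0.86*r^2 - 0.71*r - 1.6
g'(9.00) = -16.19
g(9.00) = -77.65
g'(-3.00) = 4.45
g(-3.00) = -7.21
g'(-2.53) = 3.64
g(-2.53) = -5.31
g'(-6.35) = 10.21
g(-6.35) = -31.77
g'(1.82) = -3.84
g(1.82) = -5.74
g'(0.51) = -1.59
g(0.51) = -2.19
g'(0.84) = -2.15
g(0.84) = -2.80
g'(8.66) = -15.61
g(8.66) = -72.24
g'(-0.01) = -0.69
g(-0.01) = -1.59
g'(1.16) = -2.71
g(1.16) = -3.58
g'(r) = -1.72*r - 0.71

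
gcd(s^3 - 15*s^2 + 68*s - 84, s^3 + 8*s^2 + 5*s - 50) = s - 2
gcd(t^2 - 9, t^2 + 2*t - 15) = t - 3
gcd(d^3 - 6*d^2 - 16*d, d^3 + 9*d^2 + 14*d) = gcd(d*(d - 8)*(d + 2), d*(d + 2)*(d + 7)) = d^2 + 2*d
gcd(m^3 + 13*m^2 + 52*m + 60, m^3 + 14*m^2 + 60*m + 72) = m^2 + 8*m + 12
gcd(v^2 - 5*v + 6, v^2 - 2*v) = v - 2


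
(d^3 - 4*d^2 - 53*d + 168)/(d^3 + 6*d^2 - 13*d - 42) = (d - 8)/(d + 2)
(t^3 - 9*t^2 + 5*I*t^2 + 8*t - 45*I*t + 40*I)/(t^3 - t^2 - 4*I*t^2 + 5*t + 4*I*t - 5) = (t^2 + t*(-8 + 5*I) - 40*I)/(t^2 - 4*I*t + 5)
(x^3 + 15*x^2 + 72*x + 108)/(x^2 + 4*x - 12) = (x^2 + 9*x + 18)/(x - 2)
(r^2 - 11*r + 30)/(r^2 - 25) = (r - 6)/(r + 5)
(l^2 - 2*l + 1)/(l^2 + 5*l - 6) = (l - 1)/(l + 6)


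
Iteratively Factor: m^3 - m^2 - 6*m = (m + 2)*(m^2 - 3*m) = (m - 3)*(m + 2)*(m)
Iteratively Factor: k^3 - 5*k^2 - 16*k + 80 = (k - 4)*(k^2 - k - 20) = (k - 4)*(k + 4)*(k - 5)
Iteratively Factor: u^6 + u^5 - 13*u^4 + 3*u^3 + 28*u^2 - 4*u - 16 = (u + 1)*(u^5 - 13*u^3 + 16*u^2 + 12*u - 16) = (u - 2)*(u + 1)*(u^4 + 2*u^3 - 9*u^2 - 2*u + 8) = (u - 2)^2*(u + 1)*(u^3 + 4*u^2 - u - 4) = (u - 2)^2*(u + 1)*(u + 4)*(u^2 - 1) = (u - 2)^2*(u - 1)*(u + 1)*(u + 4)*(u + 1)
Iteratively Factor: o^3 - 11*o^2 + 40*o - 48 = (o - 3)*(o^2 - 8*o + 16) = (o - 4)*(o - 3)*(o - 4)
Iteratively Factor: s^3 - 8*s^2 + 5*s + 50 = (s + 2)*(s^2 - 10*s + 25) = (s - 5)*(s + 2)*(s - 5)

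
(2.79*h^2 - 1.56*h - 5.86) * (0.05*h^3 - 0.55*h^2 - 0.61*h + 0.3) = 0.1395*h^5 - 1.6125*h^4 - 1.1369*h^3 + 5.0116*h^2 + 3.1066*h - 1.758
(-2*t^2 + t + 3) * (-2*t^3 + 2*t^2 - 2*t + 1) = 4*t^5 - 6*t^4 + 2*t^2 - 5*t + 3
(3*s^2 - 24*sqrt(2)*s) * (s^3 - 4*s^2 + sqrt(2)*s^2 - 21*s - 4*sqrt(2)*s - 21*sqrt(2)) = 3*s^5 - 21*sqrt(2)*s^4 - 12*s^4 - 111*s^3 + 84*sqrt(2)*s^3 + 192*s^2 + 441*sqrt(2)*s^2 + 1008*s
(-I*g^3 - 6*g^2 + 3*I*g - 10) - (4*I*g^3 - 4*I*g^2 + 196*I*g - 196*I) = -5*I*g^3 - 6*g^2 + 4*I*g^2 - 193*I*g - 10 + 196*I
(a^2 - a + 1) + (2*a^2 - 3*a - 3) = 3*a^2 - 4*a - 2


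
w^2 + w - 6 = (w - 2)*(w + 3)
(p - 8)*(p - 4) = p^2 - 12*p + 32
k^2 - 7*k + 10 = (k - 5)*(k - 2)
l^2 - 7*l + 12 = (l - 4)*(l - 3)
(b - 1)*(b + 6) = b^2 + 5*b - 6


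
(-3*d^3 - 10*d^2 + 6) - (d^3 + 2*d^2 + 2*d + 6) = -4*d^3 - 12*d^2 - 2*d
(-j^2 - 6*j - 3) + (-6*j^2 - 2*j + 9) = -7*j^2 - 8*j + 6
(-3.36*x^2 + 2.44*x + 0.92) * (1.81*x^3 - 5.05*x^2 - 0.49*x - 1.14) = -6.0816*x^5 + 21.3844*x^4 - 9.0104*x^3 - 2.0112*x^2 - 3.2324*x - 1.0488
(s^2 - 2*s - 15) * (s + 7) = s^3 + 5*s^2 - 29*s - 105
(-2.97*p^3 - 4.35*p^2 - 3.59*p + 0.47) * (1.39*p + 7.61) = -4.1283*p^4 - 28.6482*p^3 - 38.0936*p^2 - 26.6666*p + 3.5767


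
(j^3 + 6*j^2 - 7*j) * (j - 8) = j^4 - 2*j^3 - 55*j^2 + 56*j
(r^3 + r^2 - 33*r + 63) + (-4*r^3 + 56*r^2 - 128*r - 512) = -3*r^3 + 57*r^2 - 161*r - 449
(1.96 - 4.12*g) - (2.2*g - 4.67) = 6.63 - 6.32*g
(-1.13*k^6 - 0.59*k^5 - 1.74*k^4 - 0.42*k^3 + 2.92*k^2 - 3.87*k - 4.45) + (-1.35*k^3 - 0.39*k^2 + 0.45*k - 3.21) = -1.13*k^6 - 0.59*k^5 - 1.74*k^4 - 1.77*k^3 + 2.53*k^2 - 3.42*k - 7.66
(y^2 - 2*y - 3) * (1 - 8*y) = -8*y^3 + 17*y^2 + 22*y - 3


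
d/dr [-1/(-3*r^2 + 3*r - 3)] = (1 - 2*r)/(3*(r^2 - r + 1)^2)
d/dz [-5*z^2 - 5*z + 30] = -10*z - 5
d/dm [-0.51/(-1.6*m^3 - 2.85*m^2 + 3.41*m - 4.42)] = (-2.448*m^2 - 2.907*m + 1.7391)/(1.6*m^3 + 2.85*m^2 - 3.41*m + 4.42)^2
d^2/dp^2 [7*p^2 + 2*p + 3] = 14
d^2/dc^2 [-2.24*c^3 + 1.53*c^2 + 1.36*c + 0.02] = 3.06 - 13.44*c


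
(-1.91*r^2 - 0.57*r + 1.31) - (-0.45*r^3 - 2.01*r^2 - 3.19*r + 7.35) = 0.45*r^3 + 0.0999999999999999*r^2 + 2.62*r - 6.04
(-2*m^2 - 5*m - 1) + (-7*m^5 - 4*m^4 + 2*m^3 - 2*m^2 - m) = -7*m^5 - 4*m^4 + 2*m^3 - 4*m^2 - 6*m - 1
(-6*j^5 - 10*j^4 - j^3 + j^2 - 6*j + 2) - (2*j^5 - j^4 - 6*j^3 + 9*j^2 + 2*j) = -8*j^5 - 9*j^4 + 5*j^3 - 8*j^2 - 8*j + 2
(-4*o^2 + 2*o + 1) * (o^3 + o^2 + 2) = -4*o^5 - 2*o^4 + 3*o^3 - 7*o^2 + 4*o + 2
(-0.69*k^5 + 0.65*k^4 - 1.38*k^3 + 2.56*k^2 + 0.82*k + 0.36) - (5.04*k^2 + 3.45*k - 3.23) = -0.69*k^5 + 0.65*k^4 - 1.38*k^3 - 2.48*k^2 - 2.63*k + 3.59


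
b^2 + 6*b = b*(b + 6)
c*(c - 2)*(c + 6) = c^3 + 4*c^2 - 12*c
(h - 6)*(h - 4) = h^2 - 10*h + 24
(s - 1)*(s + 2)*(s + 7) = s^3 + 8*s^2 + 5*s - 14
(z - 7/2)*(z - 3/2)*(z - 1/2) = z^3 - 11*z^2/2 + 31*z/4 - 21/8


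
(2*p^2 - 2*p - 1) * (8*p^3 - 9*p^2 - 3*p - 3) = 16*p^5 - 34*p^4 + 4*p^3 + 9*p^2 + 9*p + 3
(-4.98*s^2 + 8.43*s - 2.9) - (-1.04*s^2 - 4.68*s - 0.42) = -3.94*s^2 + 13.11*s - 2.48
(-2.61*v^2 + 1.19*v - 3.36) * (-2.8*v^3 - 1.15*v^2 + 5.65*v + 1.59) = 7.308*v^5 - 0.3305*v^4 - 6.707*v^3 + 6.4376*v^2 - 17.0919*v - 5.3424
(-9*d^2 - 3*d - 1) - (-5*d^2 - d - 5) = -4*d^2 - 2*d + 4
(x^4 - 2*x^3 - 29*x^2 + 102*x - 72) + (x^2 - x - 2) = x^4 - 2*x^3 - 28*x^2 + 101*x - 74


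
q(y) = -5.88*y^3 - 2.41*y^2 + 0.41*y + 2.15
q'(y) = -17.64*y^2 - 4.82*y + 0.41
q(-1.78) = 26.95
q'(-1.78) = -46.90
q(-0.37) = 1.97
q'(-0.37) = -0.22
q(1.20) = -10.99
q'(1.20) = -30.78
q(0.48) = 1.14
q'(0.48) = -5.97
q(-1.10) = 6.61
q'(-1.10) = -15.63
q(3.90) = -381.70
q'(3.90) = -286.69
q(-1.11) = 6.77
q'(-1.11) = -15.97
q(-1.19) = 8.16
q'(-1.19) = -18.83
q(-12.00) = 9810.83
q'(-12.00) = -2481.91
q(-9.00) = 4089.77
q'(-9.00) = -1385.05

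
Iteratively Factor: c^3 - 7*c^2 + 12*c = (c - 4)*(c^2 - 3*c) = (c - 4)*(c - 3)*(c)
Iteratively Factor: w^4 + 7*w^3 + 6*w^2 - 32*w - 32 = (w + 1)*(w^3 + 6*w^2 - 32) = (w + 1)*(w + 4)*(w^2 + 2*w - 8) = (w + 1)*(w + 4)^2*(w - 2)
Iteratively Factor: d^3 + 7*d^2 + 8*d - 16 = (d - 1)*(d^2 + 8*d + 16) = (d - 1)*(d + 4)*(d + 4)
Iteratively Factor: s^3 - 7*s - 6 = (s - 3)*(s^2 + 3*s + 2) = (s - 3)*(s + 1)*(s + 2)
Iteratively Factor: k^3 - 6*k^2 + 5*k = (k - 5)*(k^2 - k) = k*(k - 5)*(k - 1)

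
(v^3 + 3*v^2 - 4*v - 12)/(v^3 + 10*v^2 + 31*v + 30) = (v - 2)/(v + 5)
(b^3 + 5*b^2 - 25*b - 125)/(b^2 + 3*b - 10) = (b^2 - 25)/(b - 2)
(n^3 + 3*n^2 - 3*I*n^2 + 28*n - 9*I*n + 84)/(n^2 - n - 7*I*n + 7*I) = (n^2 + n*(3 + 4*I) + 12*I)/(n - 1)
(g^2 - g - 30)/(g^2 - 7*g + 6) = (g + 5)/(g - 1)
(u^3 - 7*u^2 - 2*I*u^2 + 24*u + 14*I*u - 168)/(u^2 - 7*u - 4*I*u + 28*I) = (u^2 - 2*I*u + 24)/(u - 4*I)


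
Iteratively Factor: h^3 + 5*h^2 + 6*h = (h + 2)*(h^2 + 3*h) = (h + 2)*(h + 3)*(h)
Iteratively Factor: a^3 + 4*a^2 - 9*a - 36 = (a + 4)*(a^2 - 9) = (a + 3)*(a + 4)*(a - 3)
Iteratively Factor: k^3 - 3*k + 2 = (k + 2)*(k^2 - 2*k + 1) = (k - 1)*(k + 2)*(k - 1)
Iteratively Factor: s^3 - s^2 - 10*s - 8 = (s - 4)*(s^2 + 3*s + 2) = (s - 4)*(s + 2)*(s + 1)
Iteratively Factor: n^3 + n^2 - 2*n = (n + 2)*(n^2 - n) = (n - 1)*(n + 2)*(n)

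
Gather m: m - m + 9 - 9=0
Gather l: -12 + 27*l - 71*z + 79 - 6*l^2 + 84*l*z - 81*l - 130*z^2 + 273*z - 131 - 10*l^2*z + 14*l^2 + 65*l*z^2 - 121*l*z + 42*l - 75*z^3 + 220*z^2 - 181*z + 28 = l^2*(8 - 10*z) + l*(65*z^2 - 37*z - 12) - 75*z^3 + 90*z^2 + 21*z - 36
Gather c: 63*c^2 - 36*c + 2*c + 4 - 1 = 63*c^2 - 34*c + 3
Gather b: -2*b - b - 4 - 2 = -3*b - 6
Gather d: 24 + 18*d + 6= 18*d + 30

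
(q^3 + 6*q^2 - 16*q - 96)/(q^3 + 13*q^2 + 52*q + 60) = (q^2 - 16)/(q^2 + 7*q + 10)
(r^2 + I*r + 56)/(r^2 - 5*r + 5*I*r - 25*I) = (r^2 + I*r + 56)/(r^2 + 5*r*(-1 + I) - 25*I)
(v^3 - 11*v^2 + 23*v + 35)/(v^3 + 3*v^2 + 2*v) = (v^2 - 12*v + 35)/(v*(v + 2))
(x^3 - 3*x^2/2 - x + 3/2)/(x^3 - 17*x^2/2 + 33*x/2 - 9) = (x + 1)/(x - 6)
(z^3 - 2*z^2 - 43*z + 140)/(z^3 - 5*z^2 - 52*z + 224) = (z - 5)/(z - 8)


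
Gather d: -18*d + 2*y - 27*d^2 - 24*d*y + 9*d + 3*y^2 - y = -27*d^2 + d*(-24*y - 9) + 3*y^2 + y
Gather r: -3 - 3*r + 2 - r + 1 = -4*r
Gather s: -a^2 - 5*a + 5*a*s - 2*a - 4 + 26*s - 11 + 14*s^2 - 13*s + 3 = -a^2 - 7*a + 14*s^2 + s*(5*a + 13) - 12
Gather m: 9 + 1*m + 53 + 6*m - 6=7*m + 56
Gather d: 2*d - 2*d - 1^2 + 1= 0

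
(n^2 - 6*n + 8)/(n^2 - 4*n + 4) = (n - 4)/(n - 2)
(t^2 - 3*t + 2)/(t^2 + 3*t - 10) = (t - 1)/(t + 5)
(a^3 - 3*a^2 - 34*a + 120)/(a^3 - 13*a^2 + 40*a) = (a^2 + 2*a - 24)/(a*(a - 8))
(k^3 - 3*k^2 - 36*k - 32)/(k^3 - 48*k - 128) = (k + 1)/(k + 4)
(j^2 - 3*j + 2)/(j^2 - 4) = (j - 1)/(j + 2)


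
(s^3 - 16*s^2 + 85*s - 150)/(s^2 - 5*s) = s - 11 + 30/s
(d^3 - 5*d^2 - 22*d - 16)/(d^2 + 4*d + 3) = (d^2 - 6*d - 16)/(d + 3)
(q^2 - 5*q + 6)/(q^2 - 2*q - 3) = (q - 2)/(q + 1)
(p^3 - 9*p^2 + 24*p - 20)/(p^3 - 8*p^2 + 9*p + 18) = (p^3 - 9*p^2 + 24*p - 20)/(p^3 - 8*p^2 + 9*p + 18)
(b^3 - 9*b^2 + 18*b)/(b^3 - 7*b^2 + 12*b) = (b - 6)/(b - 4)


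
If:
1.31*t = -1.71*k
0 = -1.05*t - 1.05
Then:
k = 0.77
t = -1.00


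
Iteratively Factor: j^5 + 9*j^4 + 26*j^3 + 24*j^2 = (j + 2)*(j^4 + 7*j^3 + 12*j^2) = (j + 2)*(j + 3)*(j^3 + 4*j^2) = j*(j + 2)*(j + 3)*(j^2 + 4*j) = j*(j + 2)*(j + 3)*(j + 4)*(j)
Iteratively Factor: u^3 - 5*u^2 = (u - 5)*(u^2) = u*(u - 5)*(u)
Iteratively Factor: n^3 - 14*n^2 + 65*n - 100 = (n - 5)*(n^2 - 9*n + 20) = (n - 5)^2*(n - 4)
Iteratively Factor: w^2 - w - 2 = (w - 2)*(w + 1)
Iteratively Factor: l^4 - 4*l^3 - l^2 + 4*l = (l - 4)*(l^3 - l) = (l - 4)*(l + 1)*(l^2 - l) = (l - 4)*(l - 1)*(l + 1)*(l)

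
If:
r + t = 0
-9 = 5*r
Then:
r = -9/5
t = 9/5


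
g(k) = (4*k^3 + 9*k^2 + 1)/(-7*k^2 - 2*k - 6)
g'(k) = (14*k + 2)*(4*k^3 + 9*k^2 + 1)/(-7*k^2 - 2*k - 6)^2 + (12*k^2 + 18*k)/(-7*k^2 - 2*k - 6)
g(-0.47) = -0.39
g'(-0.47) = 0.61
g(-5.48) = 1.89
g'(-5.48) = -0.59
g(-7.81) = 3.25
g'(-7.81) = -0.58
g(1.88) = -1.72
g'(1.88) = -0.80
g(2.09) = -1.89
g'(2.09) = -0.76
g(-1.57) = -0.38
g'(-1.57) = -0.45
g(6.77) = -4.86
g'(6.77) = -0.59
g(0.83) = -0.76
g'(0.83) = -1.03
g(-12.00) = 5.67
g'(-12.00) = -0.58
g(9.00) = -6.17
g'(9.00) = -0.58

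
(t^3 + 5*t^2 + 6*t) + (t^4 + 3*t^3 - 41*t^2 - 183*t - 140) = t^4 + 4*t^3 - 36*t^2 - 177*t - 140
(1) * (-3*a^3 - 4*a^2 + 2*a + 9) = -3*a^3 - 4*a^2 + 2*a + 9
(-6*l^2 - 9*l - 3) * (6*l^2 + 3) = -36*l^4 - 54*l^3 - 36*l^2 - 27*l - 9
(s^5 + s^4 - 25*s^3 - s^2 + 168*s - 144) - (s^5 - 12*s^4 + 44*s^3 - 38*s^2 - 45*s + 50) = 13*s^4 - 69*s^3 + 37*s^2 + 213*s - 194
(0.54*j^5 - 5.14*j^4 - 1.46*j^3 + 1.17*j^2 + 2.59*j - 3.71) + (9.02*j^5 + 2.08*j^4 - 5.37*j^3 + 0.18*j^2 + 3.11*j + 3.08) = 9.56*j^5 - 3.06*j^4 - 6.83*j^3 + 1.35*j^2 + 5.7*j - 0.63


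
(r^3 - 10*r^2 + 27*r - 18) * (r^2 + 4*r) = r^5 - 6*r^4 - 13*r^3 + 90*r^2 - 72*r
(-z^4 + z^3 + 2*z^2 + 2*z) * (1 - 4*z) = 4*z^5 - 5*z^4 - 7*z^3 - 6*z^2 + 2*z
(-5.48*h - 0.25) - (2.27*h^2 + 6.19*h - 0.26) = -2.27*h^2 - 11.67*h + 0.01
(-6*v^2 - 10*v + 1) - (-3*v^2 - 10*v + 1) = -3*v^2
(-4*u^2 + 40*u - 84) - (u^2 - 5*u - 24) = -5*u^2 + 45*u - 60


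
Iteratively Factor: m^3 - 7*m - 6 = (m + 2)*(m^2 - 2*m - 3) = (m - 3)*(m + 2)*(m + 1)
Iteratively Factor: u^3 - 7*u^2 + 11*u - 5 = (u - 5)*(u^2 - 2*u + 1) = (u - 5)*(u - 1)*(u - 1)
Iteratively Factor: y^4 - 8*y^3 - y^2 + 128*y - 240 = (y - 4)*(y^3 - 4*y^2 - 17*y + 60) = (y - 4)*(y - 3)*(y^2 - y - 20) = (y - 5)*(y - 4)*(y - 3)*(y + 4)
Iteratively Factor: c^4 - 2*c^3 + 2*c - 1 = (c + 1)*(c^3 - 3*c^2 + 3*c - 1) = (c - 1)*(c + 1)*(c^2 - 2*c + 1) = (c - 1)^2*(c + 1)*(c - 1)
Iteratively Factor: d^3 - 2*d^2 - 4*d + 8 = (d - 2)*(d^2 - 4) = (d - 2)^2*(d + 2)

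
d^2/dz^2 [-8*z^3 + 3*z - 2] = -48*z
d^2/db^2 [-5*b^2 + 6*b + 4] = -10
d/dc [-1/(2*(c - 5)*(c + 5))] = c/((c - 5)^2*(c + 5)^2)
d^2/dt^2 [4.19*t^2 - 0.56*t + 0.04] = 8.38000000000000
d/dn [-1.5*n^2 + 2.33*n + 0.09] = 2.33 - 3.0*n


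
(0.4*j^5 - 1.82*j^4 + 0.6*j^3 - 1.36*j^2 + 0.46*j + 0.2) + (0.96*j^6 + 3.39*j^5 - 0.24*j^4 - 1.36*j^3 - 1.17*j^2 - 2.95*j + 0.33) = 0.96*j^6 + 3.79*j^5 - 2.06*j^4 - 0.76*j^3 - 2.53*j^2 - 2.49*j + 0.53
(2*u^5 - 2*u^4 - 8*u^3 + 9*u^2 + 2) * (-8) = -16*u^5 + 16*u^4 + 64*u^3 - 72*u^2 - 16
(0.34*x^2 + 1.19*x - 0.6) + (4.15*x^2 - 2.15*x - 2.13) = 4.49*x^2 - 0.96*x - 2.73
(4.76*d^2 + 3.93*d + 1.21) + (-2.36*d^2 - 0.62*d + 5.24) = 2.4*d^2 + 3.31*d + 6.45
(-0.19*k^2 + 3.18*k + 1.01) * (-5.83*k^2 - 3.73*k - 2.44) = 1.1077*k^4 - 17.8307*k^3 - 17.2861*k^2 - 11.5265*k - 2.4644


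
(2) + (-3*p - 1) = 1 - 3*p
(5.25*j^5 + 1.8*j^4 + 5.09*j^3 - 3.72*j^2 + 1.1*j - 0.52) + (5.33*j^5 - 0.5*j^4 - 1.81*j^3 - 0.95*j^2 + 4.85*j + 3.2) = 10.58*j^5 + 1.3*j^4 + 3.28*j^3 - 4.67*j^2 + 5.95*j + 2.68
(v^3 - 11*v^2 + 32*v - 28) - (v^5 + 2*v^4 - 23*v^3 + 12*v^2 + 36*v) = -v^5 - 2*v^4 + 24*v^3 - 23*v^2 - 4*v - 28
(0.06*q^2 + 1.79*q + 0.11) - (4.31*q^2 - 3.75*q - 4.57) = -4.25*q^2 + 5.54*q + 4.68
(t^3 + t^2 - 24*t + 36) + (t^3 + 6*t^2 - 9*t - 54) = 2*t^3 + 7*t^2 - 33*t - 18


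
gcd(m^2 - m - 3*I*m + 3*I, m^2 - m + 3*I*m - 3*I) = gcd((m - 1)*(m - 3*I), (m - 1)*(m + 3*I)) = m - 1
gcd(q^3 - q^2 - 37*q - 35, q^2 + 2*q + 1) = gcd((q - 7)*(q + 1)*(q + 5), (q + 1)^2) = q + 1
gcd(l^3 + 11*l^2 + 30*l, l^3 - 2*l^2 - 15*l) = l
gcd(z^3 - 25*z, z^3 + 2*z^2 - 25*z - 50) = z^2 - 25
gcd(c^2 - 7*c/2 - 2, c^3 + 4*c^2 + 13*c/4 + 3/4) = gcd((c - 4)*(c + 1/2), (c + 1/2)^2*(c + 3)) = c + 1/2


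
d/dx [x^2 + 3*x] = 2*x + 3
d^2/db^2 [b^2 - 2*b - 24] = 2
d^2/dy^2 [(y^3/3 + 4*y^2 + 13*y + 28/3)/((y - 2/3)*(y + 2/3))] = 90*(213*y^3 + 540*y^2 + 284*y + 80)/(729*y^6 - 972*y^4 + 432*y^2 - 64)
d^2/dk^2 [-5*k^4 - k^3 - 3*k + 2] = 6*k*(-10*k - 1)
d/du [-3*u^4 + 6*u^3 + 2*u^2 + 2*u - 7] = -12*u^3 + 18*u^2 + 4*u + 2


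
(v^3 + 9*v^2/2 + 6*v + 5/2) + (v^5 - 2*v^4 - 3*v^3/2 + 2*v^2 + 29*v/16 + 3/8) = v^5 - 2*v^4 - v^3/2 + 13*v^2/2 + 125*v/16 + 23/8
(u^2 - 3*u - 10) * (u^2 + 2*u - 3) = u^4 - u^3 - 19*u^2 - 11*u + 30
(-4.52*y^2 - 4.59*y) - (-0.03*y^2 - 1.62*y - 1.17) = -4.49*y^2 - 2.97*y + 1.17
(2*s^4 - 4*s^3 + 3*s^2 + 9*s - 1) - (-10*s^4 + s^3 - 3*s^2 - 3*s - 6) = 12*s^4 - 5*s^3 + 6*s^2 + 12*s + 5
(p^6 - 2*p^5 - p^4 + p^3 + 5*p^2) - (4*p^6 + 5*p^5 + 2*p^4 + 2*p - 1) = -3*p^6 - 7*p^5 - 3*p^4 + p^3 + 5*p^2 - 2*p + 1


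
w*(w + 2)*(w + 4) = w^3 + 6*w^2 + 8*w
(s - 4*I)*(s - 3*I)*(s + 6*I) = s^3 - I*s^2 + 30*s - 72*I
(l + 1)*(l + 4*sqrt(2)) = l^2 + l + 4*sqrt(2)*l + 4*sqrt(2)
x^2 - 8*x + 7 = (x - 7)*(x - 1)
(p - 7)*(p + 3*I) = p^2 - 7*p + 3*I*p - 21*I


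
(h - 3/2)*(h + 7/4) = h^2 + h/4 - 21/8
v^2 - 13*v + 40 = (v - 8)*(v - 5)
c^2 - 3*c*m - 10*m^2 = (c - 5*m)*(c + 2*m)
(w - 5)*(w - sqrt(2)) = w^2 - 5*w - sqrt(2)*w + 5*sqrt(2)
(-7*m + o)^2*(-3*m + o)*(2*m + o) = -294*m^4 + 35*m^3*o + 57*m^2*o^2 - 15*m*o^3 + o^4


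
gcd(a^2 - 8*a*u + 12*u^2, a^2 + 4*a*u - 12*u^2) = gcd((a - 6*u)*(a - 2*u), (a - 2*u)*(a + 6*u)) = -a + 2*u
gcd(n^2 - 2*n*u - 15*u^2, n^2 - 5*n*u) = -n + 5*u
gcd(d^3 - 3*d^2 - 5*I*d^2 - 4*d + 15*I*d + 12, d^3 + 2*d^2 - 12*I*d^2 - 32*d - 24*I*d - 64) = d - 4*I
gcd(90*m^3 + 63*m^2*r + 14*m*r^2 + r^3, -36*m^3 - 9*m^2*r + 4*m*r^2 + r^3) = 3*m + r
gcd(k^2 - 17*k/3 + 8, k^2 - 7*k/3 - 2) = k - 3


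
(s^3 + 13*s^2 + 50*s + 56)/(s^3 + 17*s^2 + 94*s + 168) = (s + 2)/(s + 6)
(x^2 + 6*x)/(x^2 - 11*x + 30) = x*(x + 6)/(x^2 - 11*x + 30)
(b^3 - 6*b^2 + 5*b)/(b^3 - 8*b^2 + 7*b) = (b - 5)/(b - 7)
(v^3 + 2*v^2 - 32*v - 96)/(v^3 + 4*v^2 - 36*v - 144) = (v + 4)/(v + 6)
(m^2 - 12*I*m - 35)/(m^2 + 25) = (m - 7*I)/(m + 5*I)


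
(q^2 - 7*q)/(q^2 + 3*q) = (q - 7)/(q + 3)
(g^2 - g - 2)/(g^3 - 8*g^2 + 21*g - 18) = (g + 1)/(g^2 - 6*g + 9)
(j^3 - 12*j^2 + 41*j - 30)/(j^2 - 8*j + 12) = (j^2 - 6*j + 5)/(j - 2)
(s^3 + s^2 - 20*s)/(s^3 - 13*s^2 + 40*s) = (s^2 + s - 20)/(s^2 - 13*s + 40)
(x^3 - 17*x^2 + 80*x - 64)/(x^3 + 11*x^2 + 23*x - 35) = (x^2 - 16*x + 64)/(x^2 + 12*x + 35)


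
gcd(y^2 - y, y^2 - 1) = y - 1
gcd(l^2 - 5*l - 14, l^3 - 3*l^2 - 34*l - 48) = l + 2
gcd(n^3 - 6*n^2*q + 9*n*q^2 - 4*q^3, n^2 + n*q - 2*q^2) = -n + q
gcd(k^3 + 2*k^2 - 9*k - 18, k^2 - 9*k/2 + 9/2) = k - 3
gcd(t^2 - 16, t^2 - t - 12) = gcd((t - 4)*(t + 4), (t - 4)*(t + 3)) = t - 4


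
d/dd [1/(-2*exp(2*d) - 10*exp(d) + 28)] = (exp(d) + 5/2)*exp(d)/(exp(2*d) + 5*exp(d) - 14)^2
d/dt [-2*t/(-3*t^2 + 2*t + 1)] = 2*(-3*t^2 - 1)/(9*t^4 - 12*t^3 - 2*t^2 + 4*t + 1)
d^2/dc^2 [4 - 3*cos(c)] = 3*cos(c)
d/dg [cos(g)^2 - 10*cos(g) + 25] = 2*(5 - cos(g))*sin(g)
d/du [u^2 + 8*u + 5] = 2*u + 8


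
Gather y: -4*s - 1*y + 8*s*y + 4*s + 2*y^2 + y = 8*s*y + 2*y^2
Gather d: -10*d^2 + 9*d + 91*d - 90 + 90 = -10*d^2 + 100*d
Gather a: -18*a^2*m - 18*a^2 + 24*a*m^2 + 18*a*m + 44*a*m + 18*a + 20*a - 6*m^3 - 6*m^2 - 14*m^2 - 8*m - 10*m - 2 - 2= a^2*(-18*m - 18) + a*(24*m^2 + 62*m + 38) - 6*m^3 - 20*m^2 - 18*m - 4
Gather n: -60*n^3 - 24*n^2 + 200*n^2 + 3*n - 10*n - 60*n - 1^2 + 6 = -60*n^3 + 176*n^2 - 67*n + 5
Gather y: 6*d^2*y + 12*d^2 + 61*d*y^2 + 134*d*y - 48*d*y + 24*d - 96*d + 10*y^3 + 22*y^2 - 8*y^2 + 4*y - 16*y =12*d^2 - 72*d + 10*y^3 + y^2*(61*d + 14) + y*(6*d^2 + 86*d - 12)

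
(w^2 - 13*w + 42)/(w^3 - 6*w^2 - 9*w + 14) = (w - 6)/(w^2 + w - 2)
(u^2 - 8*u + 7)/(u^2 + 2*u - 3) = (u - 7)/(u + 3)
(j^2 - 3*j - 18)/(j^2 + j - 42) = (j + 3)/(j + 7)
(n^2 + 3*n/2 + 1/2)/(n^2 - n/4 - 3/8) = 4*(n + 1)/(4*n - 3)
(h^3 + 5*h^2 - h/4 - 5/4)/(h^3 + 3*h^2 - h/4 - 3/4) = (h + 5)/(h + 3)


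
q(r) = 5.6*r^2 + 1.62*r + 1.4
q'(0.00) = 1.62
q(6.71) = 264.41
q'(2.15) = 25.70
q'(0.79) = 10.47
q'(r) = 11.2*r + 1.62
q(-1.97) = 19.94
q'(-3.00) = -31.98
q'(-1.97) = -20.44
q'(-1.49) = -15.07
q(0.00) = 1.40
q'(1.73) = 21.00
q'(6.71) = 76.77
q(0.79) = 6.17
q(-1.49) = 11.42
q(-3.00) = 46.94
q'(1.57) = 19.20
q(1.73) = 20.96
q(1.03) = 9.01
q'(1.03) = 13.16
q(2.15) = 30.77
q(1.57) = 17.75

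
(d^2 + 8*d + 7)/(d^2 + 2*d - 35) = (d + 1)/(d - 5)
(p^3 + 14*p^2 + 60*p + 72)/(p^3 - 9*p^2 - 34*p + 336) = (p^2 + 8*p + 12)/(p^2 - 15*p + 56)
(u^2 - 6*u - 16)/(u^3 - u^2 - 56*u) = (u + 2)/(u*(u + 7))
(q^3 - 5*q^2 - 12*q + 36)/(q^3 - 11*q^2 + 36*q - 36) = (q + 3)/(q - 3)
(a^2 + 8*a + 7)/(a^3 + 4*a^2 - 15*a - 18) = (a + 7)/(a^2 + 3*a - 18)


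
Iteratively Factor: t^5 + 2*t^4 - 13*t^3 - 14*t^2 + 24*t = (t - 1)*(t^4 + 3*t^3 - 10*t^2 - 24*t) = (t - 1)*(t + 2)*(t^3 + t^2 - 12*t) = (t - 1)*(t + 2)*(t + 4)*(t^2 - 3*t) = (t - 3)*(t - 1)*(t + 2)*(t + 4)*(t)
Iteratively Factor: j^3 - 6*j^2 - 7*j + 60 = (j - 5)*(j^2 - j - 12) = (j - 5)*(j + 3)*(j - 4)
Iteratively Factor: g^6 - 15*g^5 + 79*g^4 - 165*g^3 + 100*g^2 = (g)*(g^5 - 15*g^4 + 79*g^3 - 165*g^2 + 100*g) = g*(g - 5)*(g^4 - 10*g^3 + 29*g^2 - 20*g) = g^2*(g - 5)*(g^3 - 10*g^2 + 29*g - 20) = g^2*(g - 5)*(g - 1)*(g^2 - 9*g + 20) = g^2*(g - 5)*(g - 4)*(g - 1)*(g - 5)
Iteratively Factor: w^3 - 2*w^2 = (w - 2)*(w^2) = w*(w - 2)*(w)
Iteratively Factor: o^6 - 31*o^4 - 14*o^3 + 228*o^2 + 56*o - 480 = (o + 3)*(o^5 - 3*o^4 - 22*o^3 + 52*o^2 + 72*o - 160) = (o - 2)*(o + 3)*(o^4 - o^3 - 24*o^2 + 4*o + 80) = (o - 2)*(o + 2)*(o + 3)*(o^3 - 3*o^2 - 18*o + 40) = (o - 2)*(o + 2)*(o + 3)*(o + 4)*(o^2 - 7*o + 10) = (o - 2)^2*(o + 2)*(o + 3)*(o + 4)*(o - 5)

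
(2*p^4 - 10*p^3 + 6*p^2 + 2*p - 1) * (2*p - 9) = 4*p^5 - 38*p^4 + 102*p^3 - 50*p^2 - 20*p + 9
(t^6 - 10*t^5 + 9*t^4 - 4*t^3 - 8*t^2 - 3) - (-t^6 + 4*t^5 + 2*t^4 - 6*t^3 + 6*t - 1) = 2*t^6 - 14*t^5 + 7*t^4 + 2*t^3 - 8*t^2 - 6*t - 2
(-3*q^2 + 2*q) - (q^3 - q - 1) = -q^3 - 3*q^2 + 3*q + 1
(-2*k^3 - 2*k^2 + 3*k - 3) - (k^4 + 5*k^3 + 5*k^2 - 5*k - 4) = -k^4 - 7*k^3 - 7*k^2 + 8*k + 1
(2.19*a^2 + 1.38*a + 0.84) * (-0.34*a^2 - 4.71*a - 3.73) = -0.7446*a^4 - 10.7841*a^3 - 14.9541*a^2 - 9.1038*a - 3.1332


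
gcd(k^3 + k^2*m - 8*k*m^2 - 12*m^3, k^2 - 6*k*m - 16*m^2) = k + 2*m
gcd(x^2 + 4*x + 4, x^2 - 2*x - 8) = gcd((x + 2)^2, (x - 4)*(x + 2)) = x + 2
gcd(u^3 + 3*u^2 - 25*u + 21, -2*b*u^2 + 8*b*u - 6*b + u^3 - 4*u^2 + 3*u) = u^2 - 4*u + 3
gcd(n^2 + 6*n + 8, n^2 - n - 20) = n + 4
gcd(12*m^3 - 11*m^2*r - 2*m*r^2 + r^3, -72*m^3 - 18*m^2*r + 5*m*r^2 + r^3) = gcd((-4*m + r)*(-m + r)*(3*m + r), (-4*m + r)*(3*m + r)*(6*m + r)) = -12*m^2 - m*r + r^2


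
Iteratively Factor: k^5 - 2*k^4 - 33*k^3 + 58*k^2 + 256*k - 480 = (k + 4)*(k^4 - 6*k^3 - 9*k^2 + 94*k - 120) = (k - 2)*(k + 4)*(k^3 - 4*k^2 - 17*k + 60) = (k - 5)*(k - 2)*(k + 4)*(k^2 + k - 12) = (k - 5)*(k - 2)*(k + 4)^2*(k - 3)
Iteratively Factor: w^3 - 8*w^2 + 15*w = (w - 3)*(w^2 - 5*w) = (w - 5)*(w - 3)*(w)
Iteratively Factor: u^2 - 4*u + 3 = (u - 3)*(u - 1)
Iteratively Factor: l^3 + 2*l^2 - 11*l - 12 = (l + 4)*(l^2 - 2*l - 3) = (l - 3)*(l + 4)*(l + 1)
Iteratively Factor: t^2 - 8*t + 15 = (t - 5)*(t - 3)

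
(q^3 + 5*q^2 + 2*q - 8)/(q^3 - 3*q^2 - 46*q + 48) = (q^2 + 6*q + 8)/(q^2 - 2*q - 48)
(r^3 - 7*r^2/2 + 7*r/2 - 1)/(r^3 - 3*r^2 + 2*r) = (r - 1/2)/r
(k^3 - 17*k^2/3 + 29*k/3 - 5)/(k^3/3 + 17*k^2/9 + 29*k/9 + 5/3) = 3*(3*k^3 - 17*k^2 + 29*k - 15)/(3*k^3 + 17*k^2 + 29*k + 15)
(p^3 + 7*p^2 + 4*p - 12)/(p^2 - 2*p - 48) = (p^2 + p - 2)/(p - 8)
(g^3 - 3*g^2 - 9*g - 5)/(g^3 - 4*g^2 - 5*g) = (g + 1)/g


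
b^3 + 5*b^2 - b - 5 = (b - 1)*(b + 1)*(b + 5)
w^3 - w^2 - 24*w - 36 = (w - 6)*(w + 2)*(w + 3)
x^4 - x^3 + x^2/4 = x^2*(x - 1/2)^2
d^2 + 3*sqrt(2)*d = d*(d + 3*sqrt(2))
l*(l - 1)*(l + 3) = l^3 + 2*l^2 - 3*l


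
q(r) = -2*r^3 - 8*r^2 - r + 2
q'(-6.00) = -121.00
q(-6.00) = 152.00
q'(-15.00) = -1111.00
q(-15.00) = 4967.00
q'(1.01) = -23.28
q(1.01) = -9.23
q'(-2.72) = -1.87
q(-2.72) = -14.22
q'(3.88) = -153.41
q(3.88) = -239.14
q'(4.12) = -168.77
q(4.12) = -277.78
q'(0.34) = -7.13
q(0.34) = 0.66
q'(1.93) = -54.23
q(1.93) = -44.11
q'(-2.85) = -4.14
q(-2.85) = -13.83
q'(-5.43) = -91.03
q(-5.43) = 91.76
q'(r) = -6*r^2 - 16*r - 1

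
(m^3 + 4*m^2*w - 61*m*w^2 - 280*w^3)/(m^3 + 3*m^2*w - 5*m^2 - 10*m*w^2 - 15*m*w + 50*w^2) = (-m^2 + m*w + 56*w^2)/(-m^2 + 2*m*w + 5*m - 10*w)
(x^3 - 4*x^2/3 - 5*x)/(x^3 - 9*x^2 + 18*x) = (x + 5/3)/(x - 6)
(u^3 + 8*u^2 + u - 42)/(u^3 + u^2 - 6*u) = (u + 7)/u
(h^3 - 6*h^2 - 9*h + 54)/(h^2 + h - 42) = (h^2 - 9)/(h + 7)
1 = 1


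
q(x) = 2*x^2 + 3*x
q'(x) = 4*x + 3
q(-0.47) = -0.97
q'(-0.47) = 1.12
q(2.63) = 21.72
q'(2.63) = 13.52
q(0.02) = 0.06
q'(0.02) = 3.08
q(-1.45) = -0.14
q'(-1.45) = -2.80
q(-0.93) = -1.06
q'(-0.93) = -0.72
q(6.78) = 112.28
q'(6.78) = 30.12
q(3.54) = 35.68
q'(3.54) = 17.16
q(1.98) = 13.78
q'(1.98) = 10.92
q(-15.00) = 405.00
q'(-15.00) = -57.00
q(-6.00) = 54.00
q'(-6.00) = -21.00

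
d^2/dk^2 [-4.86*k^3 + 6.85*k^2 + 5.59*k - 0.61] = 13.7 - 29.16*k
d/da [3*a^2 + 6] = 6*a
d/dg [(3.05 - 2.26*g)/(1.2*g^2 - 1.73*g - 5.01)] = (2.712*g^2 - 7.32*g + 16.5991)/(1.44*g^4 - 4.152*g^3 - 9.0311*g^2 + 17.3346*g + 25.1001)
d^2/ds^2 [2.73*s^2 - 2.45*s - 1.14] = 5.46000000000000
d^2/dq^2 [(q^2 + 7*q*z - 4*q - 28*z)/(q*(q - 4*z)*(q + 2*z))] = 2*(-q^6 - 21*q^5*z + 12*q^5 + 18*q^4*z^2 + 144*q^4*z - 68*q^3*z^3 - 400*q^3*z^2 - 336*q^2*z^3 + 1344*q*z^4 + 1792*z^5)/(q^3*(-q^6 + 6*q^5*z + 12*q^4*z^2 - 88*q^3*z^3 - 96*q^2*z^4 + 384*q*z^5 + 512*z^6))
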